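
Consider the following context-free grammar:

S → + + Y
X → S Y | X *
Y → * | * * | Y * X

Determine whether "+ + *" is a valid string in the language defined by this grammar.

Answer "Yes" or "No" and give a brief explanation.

Yes - a valid derivation exists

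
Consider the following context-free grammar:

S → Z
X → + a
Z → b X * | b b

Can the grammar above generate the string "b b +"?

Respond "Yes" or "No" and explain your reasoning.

No - no valid derivation exists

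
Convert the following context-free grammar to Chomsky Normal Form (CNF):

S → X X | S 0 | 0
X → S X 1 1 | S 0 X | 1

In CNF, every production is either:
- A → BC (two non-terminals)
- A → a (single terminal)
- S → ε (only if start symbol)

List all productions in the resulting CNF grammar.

T0 → 0; S → 0; T1 → 1; X → 1; S → X X; S → S T0; X → S X0; X0 → X X1; X1 → T1 T1; X → S X2; X2 → T0 X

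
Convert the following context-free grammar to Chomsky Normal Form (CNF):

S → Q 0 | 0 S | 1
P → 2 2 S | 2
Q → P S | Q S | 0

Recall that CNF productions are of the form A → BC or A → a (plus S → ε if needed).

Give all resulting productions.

T0 → 0; S → 1; T2 → 2; P → 2; Q → 0; S → Q T0; S → T0 S; P → T2 X0; X0 → T2 S; Q → P S; Q → Q S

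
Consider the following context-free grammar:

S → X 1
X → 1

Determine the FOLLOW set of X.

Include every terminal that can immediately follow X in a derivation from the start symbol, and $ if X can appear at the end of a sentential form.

We compute FOLLOW(X) using the standard algorithm.
FOLLOW(S) starts with {$}.
FIRST(S) = {1}
FIRST(X) = {1}
FOLLOW(S) = {$}
FOLLOW(X) = {1}
Therefore, FOLLOW(X) = {1}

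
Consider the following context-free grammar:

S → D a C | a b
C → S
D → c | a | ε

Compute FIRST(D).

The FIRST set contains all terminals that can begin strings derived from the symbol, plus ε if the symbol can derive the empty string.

We compute FIRST(D) using the standard algorithm.
FIRST(C) = {a, c}
FIRST(D) = {a, c, ε}
FIRST(S) = {a, c}
Therefore, FIRST(D) = {a, c, ε}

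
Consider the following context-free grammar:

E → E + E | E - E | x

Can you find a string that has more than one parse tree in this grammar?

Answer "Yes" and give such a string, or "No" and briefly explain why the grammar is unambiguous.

Yes - the string 'x + x - x + x + x' has two distinct parse trees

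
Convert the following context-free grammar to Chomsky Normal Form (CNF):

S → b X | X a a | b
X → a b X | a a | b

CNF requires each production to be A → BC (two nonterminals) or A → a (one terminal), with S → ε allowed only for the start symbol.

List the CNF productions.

TB → b; TA → a; S → b; X → b; S → TB X; S → X X0; X0 → TA TA; X → TA X1; X1 → TB X; X → TA TA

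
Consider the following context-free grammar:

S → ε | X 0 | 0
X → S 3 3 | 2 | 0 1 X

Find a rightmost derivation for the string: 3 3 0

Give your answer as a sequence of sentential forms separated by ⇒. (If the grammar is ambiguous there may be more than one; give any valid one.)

S ⇒ X 0 ⇒ S 3 3 0 ⇒ 3 3 0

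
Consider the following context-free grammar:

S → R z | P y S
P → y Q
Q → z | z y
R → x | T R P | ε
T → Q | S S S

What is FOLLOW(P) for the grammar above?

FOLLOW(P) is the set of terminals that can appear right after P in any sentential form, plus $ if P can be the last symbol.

We compute FOLLOW(P) using the standard algorithm.
FOLLOW(S) starts with {$}.
FIRST(P) = {y}
FIRST(Q) = {z}
FIRST(R) = {x, y, z, ε}
FIRST(S) = {x, y, z}
FIRST(T) = {x, y, z}
FOLLOW(P) = {y, z}
FOLLOW(Q) = {x, y, z}
FOLLOW(R) = {y, z}
FOLLOW(S) = {$, x, y, z}
FOLLOW(T) = {x, y, z}
Therefore, FOLLOW(P) = {y, z}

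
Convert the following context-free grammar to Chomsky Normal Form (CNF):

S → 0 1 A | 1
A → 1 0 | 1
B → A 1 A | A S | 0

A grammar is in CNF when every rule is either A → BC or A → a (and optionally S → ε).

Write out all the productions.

T0 → 0; T1 → 1; S → 1; A → 1; B → 0; S → T0 X0; X0 → T1 A; A → T1 T0; B → A X1; X1 → T1 A; B → A S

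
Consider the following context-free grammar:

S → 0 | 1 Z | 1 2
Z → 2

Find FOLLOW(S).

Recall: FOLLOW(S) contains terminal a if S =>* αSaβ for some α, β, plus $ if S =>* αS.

We compute FOLLOW(S) using the standard algorithm.
FOLLOW(S) starts with {$}.
FIRST(S) = {0, 1}
FIRST(Z) = {2}
FOLLOW(S) = {$}
FOLLOW(Z) = {$}
Therefore, FOLLOW(S) = {$}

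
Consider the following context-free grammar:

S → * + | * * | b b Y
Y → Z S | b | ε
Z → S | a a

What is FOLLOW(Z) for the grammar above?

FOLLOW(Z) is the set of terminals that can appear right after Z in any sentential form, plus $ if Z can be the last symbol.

We compute FOLLOW(Z) using the standard algorithm.
FOLLOW(S) starts with {$}.
FIRST(S) = {*, b}
FIRST(Y) = {*, a, b, ε}
FIRST(Z) = {*, a, b}
FOLLOW(S) = {$, *, b}
FOLLOW(Y) = {$, *, b}
FOLLOW(Z) = {*, b}
Therefore, FOLLOW(Z) = {*, b}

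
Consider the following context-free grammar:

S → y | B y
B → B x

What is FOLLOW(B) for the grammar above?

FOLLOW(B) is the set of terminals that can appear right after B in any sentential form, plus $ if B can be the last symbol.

We compute FOLLOW(B) using the standard algorithm.
FOLLOW(S) starts with {$}.
FIRST(B) = {}
FIRST(S) = {y}
FOLLOW(B) = {x, y}
FOLLOW(S) = {$}
Therefore, FOLLOW(B) = {x, y}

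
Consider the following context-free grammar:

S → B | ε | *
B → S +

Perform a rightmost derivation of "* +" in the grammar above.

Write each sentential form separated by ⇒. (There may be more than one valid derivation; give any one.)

S ⇒ B ⇒ S + ⇒ * +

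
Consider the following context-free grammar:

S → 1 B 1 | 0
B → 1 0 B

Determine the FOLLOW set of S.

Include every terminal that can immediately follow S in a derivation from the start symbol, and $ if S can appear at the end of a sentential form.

We compute FOLLOW(S) using the standard algorithm.
FOLLOW(S) starts with {$}.
FIRST(B) = {1}
FIRST(S) = {0, 1}
FOLLOW(B) = {1}
FOLLOW(S) = {$}
Therefore, FOLLOW(S) = {$}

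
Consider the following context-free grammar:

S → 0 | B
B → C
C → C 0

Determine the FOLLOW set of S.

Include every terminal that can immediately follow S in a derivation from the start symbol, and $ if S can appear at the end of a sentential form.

We compute FOLLOW(S) using the standard algorithm.
FOLLOW(S) starts with {$}.
FIRST(B) = {}
FIRST(C) = {}
FIRST(S) = {0}
FOLLOW(B) = {$}
FOLLOW(C) = {$, 0}
FOLLOW(S) = {$}
Therefore, FOLLOW(S) = {$}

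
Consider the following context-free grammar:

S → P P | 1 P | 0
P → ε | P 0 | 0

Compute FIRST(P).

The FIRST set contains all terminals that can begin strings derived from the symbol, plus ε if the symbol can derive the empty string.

We compute FIRST(P) using the standard algorithm.
FIRST(P) = {0, ε}
FIRST(S) = {0, 1, ε}
Therefore, FIRST(P) = {0, ε}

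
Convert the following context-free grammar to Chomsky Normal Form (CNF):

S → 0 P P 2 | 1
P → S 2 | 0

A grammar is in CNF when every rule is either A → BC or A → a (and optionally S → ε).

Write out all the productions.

T0 → 0; T2 → 2; S → 1; P → 0; S → T0 X0; X0 → P X1; X1 → P T2; P → S T2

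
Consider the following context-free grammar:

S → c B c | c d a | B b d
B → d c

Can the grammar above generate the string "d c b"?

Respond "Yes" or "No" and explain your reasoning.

No - no valid derivation exists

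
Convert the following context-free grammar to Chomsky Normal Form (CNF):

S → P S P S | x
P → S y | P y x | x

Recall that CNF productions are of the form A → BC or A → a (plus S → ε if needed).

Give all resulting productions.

S → x; TY → y; TX → x; P → x; S → P X0; X0 → S X1; X1 → P S; P → S TY; P → P X2; X2 → TY TX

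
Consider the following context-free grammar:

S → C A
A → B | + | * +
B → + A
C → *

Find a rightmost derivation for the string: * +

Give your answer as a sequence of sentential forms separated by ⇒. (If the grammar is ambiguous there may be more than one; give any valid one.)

S ⇒ C A ⇒ C + ⇒ * +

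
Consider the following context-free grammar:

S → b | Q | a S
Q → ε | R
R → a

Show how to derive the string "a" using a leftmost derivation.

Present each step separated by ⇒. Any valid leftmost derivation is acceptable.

S ⇒ Q ⇒ R ⇒ a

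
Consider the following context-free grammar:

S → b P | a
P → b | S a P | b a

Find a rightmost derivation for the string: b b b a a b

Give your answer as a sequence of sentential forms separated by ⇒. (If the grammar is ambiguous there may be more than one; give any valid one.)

S ⇒ b P ⇒ b S a P ⇒ b S a b ⇒ b b P a b ⇒ b b b a a b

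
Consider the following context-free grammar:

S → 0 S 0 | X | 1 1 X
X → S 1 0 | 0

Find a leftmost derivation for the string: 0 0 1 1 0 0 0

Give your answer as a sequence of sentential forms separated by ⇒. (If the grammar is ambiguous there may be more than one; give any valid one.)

S ⇒ 0 S 0 ⇒ 0 0 S 0 0 ⇒ 0 0 1 1 X 0 0 ⇒ 0 0 1 1 0 0 0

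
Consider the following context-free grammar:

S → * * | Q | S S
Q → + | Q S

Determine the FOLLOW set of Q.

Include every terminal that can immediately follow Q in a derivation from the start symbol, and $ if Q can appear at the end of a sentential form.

We compute FOLLOW(Q) using the standard algorithm.
FOLLOW(S) starts with {$}.
FIRST(Q) = {+}
FIRST(S) = {*, +}
FOLLOW(Q) = {$, *, +}
FOLLOW(S) = {$, *, +}
Therefore, FOLLOW(Q) = {$, *, +}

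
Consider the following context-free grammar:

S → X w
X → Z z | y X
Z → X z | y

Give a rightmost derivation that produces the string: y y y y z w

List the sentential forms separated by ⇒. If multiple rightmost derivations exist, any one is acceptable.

S ⇒ X w ⇒ y X w ⇒ y y X w ⇒ y y y X w ⇒ y y y Z z w ⇒ y y y y z w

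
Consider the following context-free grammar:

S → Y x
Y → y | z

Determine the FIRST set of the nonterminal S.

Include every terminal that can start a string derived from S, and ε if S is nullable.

We compute FIRST(S) using the standard algorithm.
FIRST(S) = {y, z}
FIRST(Y) = {y, z}
Therefore, FIRST(S) = {y, z}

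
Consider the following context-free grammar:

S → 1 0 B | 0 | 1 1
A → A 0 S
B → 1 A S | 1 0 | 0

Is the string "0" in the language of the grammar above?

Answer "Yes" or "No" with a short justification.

Yes - a valid derivation exists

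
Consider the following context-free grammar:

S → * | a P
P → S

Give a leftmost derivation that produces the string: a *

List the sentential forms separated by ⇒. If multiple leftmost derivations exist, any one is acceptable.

S ⇒ a P ⇒ a S ⇒ a *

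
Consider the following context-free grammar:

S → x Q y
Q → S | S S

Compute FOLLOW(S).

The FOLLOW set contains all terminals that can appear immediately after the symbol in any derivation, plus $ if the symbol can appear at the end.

We compute FOLLOW(S) using the standard algorithm.
FOLLOW(S) starts with {$}.
FIRST(Q) = {x}
FIRST(S) = {x}
FOLLOW(Q) = {y}
FOLLOW(S) = {$, x, y}
Therefore, FOLLOW(S) = {$, x, y}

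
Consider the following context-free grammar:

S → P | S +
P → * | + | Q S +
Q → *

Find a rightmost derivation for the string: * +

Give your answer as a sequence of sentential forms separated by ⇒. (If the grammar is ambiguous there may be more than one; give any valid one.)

S ⇒ S + ⇒ P + ⇒ * +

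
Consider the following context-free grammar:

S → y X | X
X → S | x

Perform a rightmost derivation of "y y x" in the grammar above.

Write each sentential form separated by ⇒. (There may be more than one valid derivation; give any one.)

S ⇒ y X ⇒ y S ⇒ y y X ⇒ y y x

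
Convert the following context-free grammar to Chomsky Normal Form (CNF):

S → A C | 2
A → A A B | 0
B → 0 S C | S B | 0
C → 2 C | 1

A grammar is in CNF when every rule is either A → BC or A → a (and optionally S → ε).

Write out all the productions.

S → 2; A → 0; T0 → 0; B → 0; T2 → 2; C → 1; S → A C; A → A X0; X0 → A B; B → T0 X1; X1 → S C; B → S B; C → T2 C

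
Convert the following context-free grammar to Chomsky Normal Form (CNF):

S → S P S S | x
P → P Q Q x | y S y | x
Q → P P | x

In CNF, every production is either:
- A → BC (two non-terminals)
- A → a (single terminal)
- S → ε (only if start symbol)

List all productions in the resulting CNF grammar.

S → x; TX → x; TY → y; P → x; Q → x; S → S X0; X0 → P X1; X1 → S S; P → P X2; X2 → Q X3; X3 → Q TX; P → TY X4; X4 → S TY; Q → P P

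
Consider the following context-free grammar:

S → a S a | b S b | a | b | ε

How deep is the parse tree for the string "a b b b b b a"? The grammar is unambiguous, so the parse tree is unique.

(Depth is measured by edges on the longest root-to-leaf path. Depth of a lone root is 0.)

4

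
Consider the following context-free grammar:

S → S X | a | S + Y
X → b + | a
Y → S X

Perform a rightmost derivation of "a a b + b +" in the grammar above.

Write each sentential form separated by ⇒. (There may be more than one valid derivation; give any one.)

S ⇒ S X ⇒ S b + ⇒ S X b + ⇒ S b + b + ⇒ S X b + b + ⇒ S a b + b + ⇒ a a b + b +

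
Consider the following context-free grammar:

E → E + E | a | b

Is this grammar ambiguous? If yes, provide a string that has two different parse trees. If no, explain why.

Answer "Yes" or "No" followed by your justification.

Yes - the string 'b + b + a + b' has two distinct leftmost derivations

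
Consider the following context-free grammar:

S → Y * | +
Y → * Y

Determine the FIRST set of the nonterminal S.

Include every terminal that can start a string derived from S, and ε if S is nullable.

We compute FIRST(S) using the standard algorithm.
FIRST(S) = {*, +}
FIRST(Y) = {*}
Therefore, FIRST(S) = {*, +}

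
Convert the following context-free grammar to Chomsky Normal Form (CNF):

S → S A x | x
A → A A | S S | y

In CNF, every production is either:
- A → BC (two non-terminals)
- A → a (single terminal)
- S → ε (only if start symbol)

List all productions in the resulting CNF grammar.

TX → x; S → x; A → y; S → S X0; X0 → A TX; A → A A; A → S S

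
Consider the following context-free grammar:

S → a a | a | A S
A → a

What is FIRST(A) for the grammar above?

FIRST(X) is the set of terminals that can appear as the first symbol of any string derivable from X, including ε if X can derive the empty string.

We compute FIRST(A) using the standard algorithm.
FIRST(A) = {a}
FIRST(S) = {a}
Therefore, FIRST(A) = {a}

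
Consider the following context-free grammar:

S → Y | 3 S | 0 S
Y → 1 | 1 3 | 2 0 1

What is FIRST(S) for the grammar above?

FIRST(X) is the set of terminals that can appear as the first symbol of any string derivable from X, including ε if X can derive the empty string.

We compute FIRST(S) using the standard algorithm.
FIRST(S) = {0, 1, 2, 3}
FIRST(Y) = {1, 2}
Therefore, FIRST(S) = {0, 1, 2, 3}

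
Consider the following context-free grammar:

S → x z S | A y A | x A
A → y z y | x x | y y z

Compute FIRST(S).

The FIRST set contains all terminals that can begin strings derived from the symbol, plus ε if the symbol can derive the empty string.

We compute FIRST(S) using the standard algorithm.
FIRST(A) = {x, y}
FIRST(S) = {x, y}
Therefore, FIRST(S) = {x, y}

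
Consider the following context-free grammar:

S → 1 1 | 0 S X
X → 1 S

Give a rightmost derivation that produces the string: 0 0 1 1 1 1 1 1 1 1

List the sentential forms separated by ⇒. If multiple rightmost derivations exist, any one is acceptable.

S ⇒ 0 S X ⇒ 0 S 1 S ⇒ 0 S 1 1 1 ⇒ 0 0 S X 1 1 1 ⇒ 0 0 S 1 S 1 1 1 ⇒ 0 0 S 1 1 1 1 1 1 ⇒ 0 0 1 1 1 1 1 1 1 1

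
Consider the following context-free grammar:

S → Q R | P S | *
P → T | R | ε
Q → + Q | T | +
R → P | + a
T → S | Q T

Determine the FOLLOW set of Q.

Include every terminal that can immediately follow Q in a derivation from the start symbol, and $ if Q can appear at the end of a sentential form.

We compute FOLLOW(Q) using the standard algorithm.
FOLLOW(S) starts with {$}.
FIRST(P) = {*, +, ε}
FIRST(Q) = {*, +}
FIRST(R) = {*, +, ε}
FIRST(S) = {*, +}
FIRST(T) = {*, +}
FOLLOW(P) = {$, *, +}
FOLLOW(Q) = {$, *, +}
FOLLOW(R) = {$, *, +}
FOLLOW(S) = {$, *, +}
FOLLOW(T) = {$, *, +}
Therefore, FOLLOW(Q) = {$, *, +}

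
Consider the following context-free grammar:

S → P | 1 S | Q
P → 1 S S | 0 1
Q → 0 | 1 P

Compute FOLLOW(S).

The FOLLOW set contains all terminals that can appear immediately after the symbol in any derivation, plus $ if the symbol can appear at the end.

We compute FOLLOW(S) using the standard algorithm.
FOLLOW(S) starts with {$}.
FIRST(P) = {0, 1}
FIRST(Q) = {0, 1}
FIRST(S) = {0, 1}
FOLLOW(P) = {$, 0, 1}
FOLLOW(Q) = {$, 0, 1}
FOLLOW(S) = {$, 0, 1}
Therefore, FOLLOW(S) = {$, 0, 1}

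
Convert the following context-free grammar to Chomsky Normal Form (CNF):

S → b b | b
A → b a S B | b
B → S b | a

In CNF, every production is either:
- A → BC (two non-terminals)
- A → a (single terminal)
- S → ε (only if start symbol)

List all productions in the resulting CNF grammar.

TB → b; S → b; TA → a; A → b; B → a; S → TB TB; A → TB X0; X0 → TA X1; X1 → S B; B → S TB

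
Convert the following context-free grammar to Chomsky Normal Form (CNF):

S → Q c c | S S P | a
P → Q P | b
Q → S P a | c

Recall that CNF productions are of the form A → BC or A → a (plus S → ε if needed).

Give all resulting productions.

TC → c; S → a; P → b; TA → a; Q → c; S → Q X0; X0 → TC TC; S → S X1; X1 → S P; P → Q P; Q → S X2; X2 → P TA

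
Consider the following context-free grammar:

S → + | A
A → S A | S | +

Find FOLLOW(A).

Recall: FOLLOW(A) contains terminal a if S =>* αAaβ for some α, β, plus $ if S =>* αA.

We compute FOLLOW(A) using the standard algorithm.
FOLLOW(S) starts with {$}.
FIRST(A) = {+}
FIRST(S) = {+}
FOLLOW(A) = {$, +}
FOLLOW(S) = {$, +}
Therefore, FOLLOW(A) = {$, +}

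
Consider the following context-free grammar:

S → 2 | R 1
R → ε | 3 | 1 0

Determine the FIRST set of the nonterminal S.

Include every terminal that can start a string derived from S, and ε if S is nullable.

We compute FIRST(S) using the standard algorithm.
FIRST(R) = {1, 3, ε}
FIRST(S) = {1, 2, 3}
Therefore, FIRST(S) = {1, 2, 3}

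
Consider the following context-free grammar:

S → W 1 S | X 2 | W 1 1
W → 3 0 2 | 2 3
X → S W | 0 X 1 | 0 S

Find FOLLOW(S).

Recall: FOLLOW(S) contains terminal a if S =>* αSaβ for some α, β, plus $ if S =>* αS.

We compute FOLLOW(S) using the standard algorithm.
FOLLOW(S) starts with {$}.
FIRST(S) = {0, 2, 3}
FIRST(W) = {2, 3}
FIRST(X) = {0, 2, 3}
FOLLOW(S) = {$, 1, 2, 3}
FOLLOW(W) = {1, 2}
FOLLOW(X) = {1, 2}
Therefore, FOLLOW(S) = {$, 1, 2, 3}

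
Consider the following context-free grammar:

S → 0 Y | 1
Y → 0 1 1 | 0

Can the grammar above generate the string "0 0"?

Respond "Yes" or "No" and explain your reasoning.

Yes - a valid derivation exists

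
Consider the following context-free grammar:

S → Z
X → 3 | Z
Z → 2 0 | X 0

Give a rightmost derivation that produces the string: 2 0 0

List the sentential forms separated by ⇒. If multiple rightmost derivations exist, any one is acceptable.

S ⇒ Z ⇒ X 0 ⇒ Z 0 ⇒ 2 0 0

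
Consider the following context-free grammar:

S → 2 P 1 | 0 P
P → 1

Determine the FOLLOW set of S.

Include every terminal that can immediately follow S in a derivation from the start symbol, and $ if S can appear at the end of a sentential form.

We compute FOLLOW(S) using the standard algorithm.
FOLLOW(S) starts with {$}.
FIRST(P) = {1}
FIRST(S) = {0, 2}
FOLLOW(P) = {$, 1}
FOLLOW(S) = {$}
Therefore, FOLLOW(S) = {$}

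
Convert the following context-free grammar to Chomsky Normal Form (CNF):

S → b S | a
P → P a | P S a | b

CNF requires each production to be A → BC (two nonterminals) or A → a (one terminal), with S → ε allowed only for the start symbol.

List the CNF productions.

TB → b; S → a; TA → a; P → b; S → TB S; P → P TA; P → P X0; X0 → S TA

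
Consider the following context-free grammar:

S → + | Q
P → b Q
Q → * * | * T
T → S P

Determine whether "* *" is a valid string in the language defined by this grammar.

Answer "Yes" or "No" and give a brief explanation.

Yes - a valid derivation exists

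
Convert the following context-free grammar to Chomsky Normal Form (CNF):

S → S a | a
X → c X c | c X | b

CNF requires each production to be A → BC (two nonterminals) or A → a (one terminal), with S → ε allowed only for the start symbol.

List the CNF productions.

TA → a; S → a; TC → c; X → b; S → S TA; X → TC X0; X0 → X TC; X → TC X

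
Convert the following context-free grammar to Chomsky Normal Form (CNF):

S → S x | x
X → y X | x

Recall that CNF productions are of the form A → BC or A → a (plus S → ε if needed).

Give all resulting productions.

TX → x; S → x; TY → y; X → x; S → S TX; X → TY X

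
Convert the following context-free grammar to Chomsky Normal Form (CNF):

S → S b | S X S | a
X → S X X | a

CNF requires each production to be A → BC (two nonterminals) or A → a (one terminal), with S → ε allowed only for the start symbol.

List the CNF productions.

TB → b; S → a; X → a; S → S TB; S → S X0; X0 → X S; X → S X1; X1 → X X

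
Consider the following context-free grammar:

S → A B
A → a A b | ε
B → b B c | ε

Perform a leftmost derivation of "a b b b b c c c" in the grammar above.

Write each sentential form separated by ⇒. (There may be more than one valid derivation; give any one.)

S ⇒ A B ⇒ a A b B ⇒ a b B ⇒ a b b B c ⇒ a b b b B c c ⇒ a b b b b B c c c ⇒ a b b b b c c c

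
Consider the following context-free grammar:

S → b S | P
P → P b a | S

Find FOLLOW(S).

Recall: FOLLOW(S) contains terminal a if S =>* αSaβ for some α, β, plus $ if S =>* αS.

We compute FOLLOW(S) using the standard algorithm.
FOLLOW(S) starts with {$}.
FIRST(P) = {b}
FIRST(S) = {b}
FOLLOW(P) = {$, b}
FOLLOW(S) = {$, b}
Therefore, FOLLOW(S) = {$, b}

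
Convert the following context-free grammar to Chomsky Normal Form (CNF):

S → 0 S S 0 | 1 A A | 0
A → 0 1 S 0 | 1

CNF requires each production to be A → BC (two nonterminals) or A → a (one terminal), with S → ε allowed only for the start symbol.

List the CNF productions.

T0 → 0; T1 → 1; S → 0; A → 1; S → T0 X0; X0 → S X1; X1 → S T0; S → T1 X2; X2 → A A; A → T0 X3; X3 → T1 X4; X4 → S T0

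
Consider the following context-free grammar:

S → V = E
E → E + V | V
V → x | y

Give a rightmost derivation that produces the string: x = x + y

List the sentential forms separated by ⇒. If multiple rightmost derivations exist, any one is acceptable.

S ⇒ V = E ⇒ V = E + V ⇒ V = E + y ⇒ V = V + y ⇒ V = x + y ⇒ x = x + y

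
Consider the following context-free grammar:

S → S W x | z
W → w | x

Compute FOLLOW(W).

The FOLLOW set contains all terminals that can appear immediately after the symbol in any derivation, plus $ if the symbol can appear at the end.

We compute FOLLOW(W) using the standard algorithm.
FOLLOW(S) starts with {$}.
FIRST(S) = {z}
FIRST(W) = {w, x}
FOLLOW(S) = {$, w, x}
FOLLOW(W) = {x}
Therefore, FOLLOW(W) = {x}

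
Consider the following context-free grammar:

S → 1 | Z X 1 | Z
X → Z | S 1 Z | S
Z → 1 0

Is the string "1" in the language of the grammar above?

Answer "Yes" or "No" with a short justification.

Yes - a valid derivation exists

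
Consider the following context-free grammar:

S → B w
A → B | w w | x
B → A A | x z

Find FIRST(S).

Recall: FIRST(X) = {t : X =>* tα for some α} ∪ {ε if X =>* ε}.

We compute FIRST(S) using the standard algorithm.
FIRST(A) = {w, x}
FIRST(B) = {w, x}
FIRST(S) = {w, x}
Therefore, FIRST(S) = {w, x}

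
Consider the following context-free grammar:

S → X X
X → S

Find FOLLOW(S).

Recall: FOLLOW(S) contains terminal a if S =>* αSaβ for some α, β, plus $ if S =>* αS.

We compute FOLLOW(S) using the standard algorithm.
FOLLOW(S) starts with {$}.
FIRST(S) = {}
FIRST(X) = {}
FOLLOW(S) = {$}
FOLLOW(X) = {$}
Therefore, FOLLOW(S) = {$}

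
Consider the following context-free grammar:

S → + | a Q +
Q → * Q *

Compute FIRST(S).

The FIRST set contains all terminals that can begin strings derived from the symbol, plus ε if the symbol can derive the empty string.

We compute FIRST(S) using the standard algorithm.
FIRST(Q) = {*}
FIRST(S) = {+, a}
Therefore, FIRST(S) = {+, a}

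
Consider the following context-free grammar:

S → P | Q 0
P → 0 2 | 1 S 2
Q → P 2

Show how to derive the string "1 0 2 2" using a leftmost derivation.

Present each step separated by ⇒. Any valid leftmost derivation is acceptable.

S ⇒ P ⇒ 1 S 2 ⇒ 1 P 2 ⇒ 1 0 2 2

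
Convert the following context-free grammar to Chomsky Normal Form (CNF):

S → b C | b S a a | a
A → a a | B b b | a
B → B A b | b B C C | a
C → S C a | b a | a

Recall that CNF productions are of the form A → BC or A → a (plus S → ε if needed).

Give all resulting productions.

TB → b; TA → a; S → a; A → a; B → a; C → a; S → TB C; S → TB X0; X0 → S X1; X1 → TA TA; A → TA TA; A → B X2; X2 → TB TB; B → B X3; X3 → A TB; B → TB X4; X4 → B X5; X5 → C C; C → S X6; X6 → C TA; C → TB TA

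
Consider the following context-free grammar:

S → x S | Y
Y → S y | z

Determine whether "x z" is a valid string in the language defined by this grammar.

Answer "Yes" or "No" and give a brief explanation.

Yes - a valid derivation exists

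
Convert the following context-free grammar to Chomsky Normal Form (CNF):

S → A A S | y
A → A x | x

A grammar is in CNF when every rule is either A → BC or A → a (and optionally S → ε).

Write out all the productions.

S → y; TX → x; A → x; S → A X0; X0 → A S; A → A TX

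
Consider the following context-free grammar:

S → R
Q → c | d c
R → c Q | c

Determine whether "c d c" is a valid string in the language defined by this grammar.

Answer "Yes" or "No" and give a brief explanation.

Yes - a valid derivation exists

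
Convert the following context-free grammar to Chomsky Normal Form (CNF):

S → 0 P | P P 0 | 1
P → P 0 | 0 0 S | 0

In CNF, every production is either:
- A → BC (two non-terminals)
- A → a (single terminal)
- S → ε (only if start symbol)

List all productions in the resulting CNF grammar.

T0 → 0; S → 1; P → 0; S → T0 P; S → P X0; X0 → P T0; P → P T0; P → T0 X1; X1 → T0 S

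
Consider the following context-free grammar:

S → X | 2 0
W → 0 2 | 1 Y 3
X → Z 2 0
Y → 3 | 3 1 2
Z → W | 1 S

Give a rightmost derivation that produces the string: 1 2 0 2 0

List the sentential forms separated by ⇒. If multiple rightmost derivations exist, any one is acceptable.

S ⇒ X ⇒ Z 2 0 ⇒ 1 S 2 0 ⇒ 1 2 0 2 0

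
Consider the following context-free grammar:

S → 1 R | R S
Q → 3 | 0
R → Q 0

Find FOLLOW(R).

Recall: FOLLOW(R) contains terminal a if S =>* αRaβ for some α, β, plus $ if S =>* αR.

We compute FOLLOW(R) using the standard algorithm.
FOLLOW(S) starts with {$}.
FIRST(Q) = {0, 3}
FIRST(R) = {0, 3}
FIRST(S) = {0, 1, 3}
FOLLOW(Q) = {0}
FOLLOW(R) = {$, 0, 1, 3}
FOLLOW(S) = {$}
Therefore, FOLLOW(R) = {$, 0, 1, 3}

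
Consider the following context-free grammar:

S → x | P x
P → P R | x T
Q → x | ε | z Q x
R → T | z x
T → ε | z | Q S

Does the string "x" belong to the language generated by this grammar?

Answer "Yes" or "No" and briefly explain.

Yes - a valid derivation exists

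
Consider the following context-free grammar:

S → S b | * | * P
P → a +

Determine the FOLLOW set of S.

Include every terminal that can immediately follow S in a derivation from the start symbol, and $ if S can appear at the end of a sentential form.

We compute FOLLOW(S) using the standard algorithm.
FOLLOW(S) starts with {$}.
FIRST(P) = {a}
FIRST(S) = {*}
FOLLOW(P) = {$, b}
FOLLOW(S) = {$, b}
Therefore, FOLLOW(S) = {$, b}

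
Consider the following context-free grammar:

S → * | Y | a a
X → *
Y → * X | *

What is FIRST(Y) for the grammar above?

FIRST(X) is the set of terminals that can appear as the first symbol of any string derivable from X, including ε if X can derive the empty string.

We compute FIRST(Y) using the standard algorithm.
FIRST(S) = {*, a}
FIRST(X) = {*}
FIRST(Y) = {*}
Therefore, FIRST(Y) = {*}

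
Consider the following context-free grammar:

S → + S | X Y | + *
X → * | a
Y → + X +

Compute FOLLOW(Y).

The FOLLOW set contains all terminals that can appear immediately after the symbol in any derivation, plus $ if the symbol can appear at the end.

We compute FOLLOW(Y) using the standard algorithm.
FOLLOW(S) starts with {$}.
FIRST(S) = {*, +, a}
FIRST(X) = {*, a}
FIRST(Y) = {+}
FOLLOW(S) = {$}
FOLLOW(X) = {+}
FOLLOW(Y) = {$}
Therefore, FOLLOW(Y) = {$}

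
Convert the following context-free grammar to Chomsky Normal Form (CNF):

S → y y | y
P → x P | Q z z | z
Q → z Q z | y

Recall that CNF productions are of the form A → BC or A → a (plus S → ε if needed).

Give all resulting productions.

TY → y; S → y; TX → x; TZ → z; P → z; Q → y; S → TY TY; P → TX P; P → Q X0; X0 → TZ TZ; Q → TZ X1; X1 → Q TZ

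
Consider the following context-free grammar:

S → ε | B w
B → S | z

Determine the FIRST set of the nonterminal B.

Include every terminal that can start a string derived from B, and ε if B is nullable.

We compute FIRST(B) using the standard algorithm.
FIRST(B) = {w, z, ε}
FIRST(S) = {w, z, ε}
Therefore, FIRST(B) = {w, z, ε}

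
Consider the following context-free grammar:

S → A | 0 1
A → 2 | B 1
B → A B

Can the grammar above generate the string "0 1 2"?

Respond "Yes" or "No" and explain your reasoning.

No - no valid derivation exists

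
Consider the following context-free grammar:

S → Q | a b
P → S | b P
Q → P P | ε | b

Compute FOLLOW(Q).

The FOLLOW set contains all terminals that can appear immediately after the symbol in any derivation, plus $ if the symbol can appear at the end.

We compute FOLLOW(Q) using the standard algorithm.
FOLLOW(S) starts with {$}.
FIRST(P) = {a, b, ε}
FIRST(Q) = {a, b, ε}
FIRST(S) = {a, b, ε}
FOLLOW(P) = {$, a, b}
FOLLOW(Q) = {$, a, b}
FOLLOW(S) = {$, a, b}
Therefore, FOLLOW(Q) = {$, a, b}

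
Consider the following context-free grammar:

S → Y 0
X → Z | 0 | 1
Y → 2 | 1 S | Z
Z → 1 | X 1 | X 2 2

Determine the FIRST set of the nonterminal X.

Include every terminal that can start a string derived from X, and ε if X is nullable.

We compute FIRST(X) using the standard algorithm.
FIRST(S) = {0, 1, 2}
FIRST(X) = {0, 1}
FIRST(Y) = {0, 1, 2}
FIRST(Z) = {0, 1}
Therefore, FIRST(X) = {0, 1}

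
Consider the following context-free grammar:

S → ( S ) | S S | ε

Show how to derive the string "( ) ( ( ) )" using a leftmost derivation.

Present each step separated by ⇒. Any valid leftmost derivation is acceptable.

S ⇒ S S ⇒ ( S ) S ⇒ ( ) S ⇒ ( ) ( S ) ⇒ ( ) ( ( S ) ) ⇒ ( ) ( ( ) )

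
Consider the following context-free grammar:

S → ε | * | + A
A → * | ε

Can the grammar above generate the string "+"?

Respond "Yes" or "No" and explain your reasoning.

Yes - a valid derivation exists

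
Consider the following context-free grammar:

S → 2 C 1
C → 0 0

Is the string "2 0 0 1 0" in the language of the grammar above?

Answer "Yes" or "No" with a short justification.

No - no valid derivation exists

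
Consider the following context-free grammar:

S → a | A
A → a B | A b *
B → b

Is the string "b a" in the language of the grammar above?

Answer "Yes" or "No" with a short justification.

No - no valid derivation exists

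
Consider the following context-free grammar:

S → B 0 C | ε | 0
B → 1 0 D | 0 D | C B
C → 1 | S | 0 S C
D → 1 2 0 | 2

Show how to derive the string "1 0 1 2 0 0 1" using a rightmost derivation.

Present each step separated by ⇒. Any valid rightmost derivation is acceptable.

S ⇒ B 0 C ⇒ B 0 1 ⇒ 1 0 D 0 1 ⇒ 1 0 1 2 0 0 1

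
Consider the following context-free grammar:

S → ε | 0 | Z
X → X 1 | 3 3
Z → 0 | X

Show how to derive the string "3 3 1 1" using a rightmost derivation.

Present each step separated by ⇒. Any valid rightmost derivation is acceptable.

S ⇒ Z ⇒ X ⇒ X 1 ⇒ X 1 1 ⇒ 3 3 1 1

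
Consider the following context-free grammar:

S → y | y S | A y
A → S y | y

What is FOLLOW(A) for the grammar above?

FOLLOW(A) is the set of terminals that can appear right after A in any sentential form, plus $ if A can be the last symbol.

We compute FOLLOW(A) using the standard algorithm.
FOLLOW(S) starts with {$}.
FIRST(A) = {y}
FIRST(S) = {y}
FOLLOW(A) = {y}
FOLLOW(S) = {$, y}
Therefore, FOLLOW(A) = {y}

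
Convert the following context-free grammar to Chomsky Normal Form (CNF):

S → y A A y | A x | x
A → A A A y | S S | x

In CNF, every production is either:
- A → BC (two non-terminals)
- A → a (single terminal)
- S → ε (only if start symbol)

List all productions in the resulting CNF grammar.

TY → y; TX → x; S → x; A → x; S → TY X0; X0 → A X1; X1 → A TY; S → A TX; A → A X2; X2 → A X3; X3 → A TY; A → S S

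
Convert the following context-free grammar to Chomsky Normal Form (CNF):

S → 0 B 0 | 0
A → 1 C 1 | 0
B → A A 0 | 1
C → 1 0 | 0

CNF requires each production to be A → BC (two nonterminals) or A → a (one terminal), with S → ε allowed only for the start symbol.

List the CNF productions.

T0 → 0; S → 0; T1 → 1; A → 0; B → 1; C → 0; S → T0 X0; X0 → B T0; A → T1 X1; X1 → C T1; B → A X2; X2 → A T0; C → T1 T0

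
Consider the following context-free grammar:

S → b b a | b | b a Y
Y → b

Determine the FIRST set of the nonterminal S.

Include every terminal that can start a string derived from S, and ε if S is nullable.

We compute FIRST(S) using the standard algorithm.
FIRST(S) = {b}
FIRST(Y) = {b}
Therefore, FIRST(S) = {b}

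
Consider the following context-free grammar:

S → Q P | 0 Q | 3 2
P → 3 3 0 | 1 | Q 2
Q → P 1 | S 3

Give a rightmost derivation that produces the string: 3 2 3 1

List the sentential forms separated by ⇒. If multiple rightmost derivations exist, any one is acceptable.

S ⇒ Q P ⇒ Q 1 ⇒ S 3 1 ⇒ 3 2 3 1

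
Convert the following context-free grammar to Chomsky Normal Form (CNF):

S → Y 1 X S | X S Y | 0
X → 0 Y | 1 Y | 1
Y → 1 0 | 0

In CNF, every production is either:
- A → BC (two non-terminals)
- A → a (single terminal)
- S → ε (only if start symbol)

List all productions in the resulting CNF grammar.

T1 → 1; S → 0; T0 → 0; X → 1; Y → 0; S → Y X0; X0 → T1 X1; X1 → X S; S → X X2; X2 → S Y; X → T0 Y; X → T1 Y; Y → T1 T0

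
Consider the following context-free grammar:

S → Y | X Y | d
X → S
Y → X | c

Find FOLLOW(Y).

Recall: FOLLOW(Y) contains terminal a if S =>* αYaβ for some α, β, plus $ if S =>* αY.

We compute FOLLOW(Y) using the standard algorithm.
FOLLOW(S) starts with {$}.
FIRST(S) = {c, d}
FIRST(X) = {c, d}
FIRST(Y) = {c, d}
FOLLOW(S) = {$, c, d}
FOLLOW(X) = {$, c, d}
FOLLOW(Y) = {$, c, d}
Therefore, FOLLOW(Y) = {$, c, d}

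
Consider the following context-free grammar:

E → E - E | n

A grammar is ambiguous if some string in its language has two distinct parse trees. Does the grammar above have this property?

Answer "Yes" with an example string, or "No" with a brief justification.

Yes - the string 'n - n - n - n - n - n' has two distinct parse trees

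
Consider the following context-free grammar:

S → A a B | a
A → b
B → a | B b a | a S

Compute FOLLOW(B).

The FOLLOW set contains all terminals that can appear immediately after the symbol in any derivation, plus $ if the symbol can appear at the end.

We compute FOLLOW(B) using the standard algorithm.
FOLLOW(S) starts with {$}.
FIRST(A) = {b}
FIRST(B) = {a}
FIRST(S) = {a, b}
FOLLOW(A) = {a}
FOLLOW(B) = {$, b}
FOLLOW(S) = {$, b}
Therefore, FOLLOW(B) = {$, b}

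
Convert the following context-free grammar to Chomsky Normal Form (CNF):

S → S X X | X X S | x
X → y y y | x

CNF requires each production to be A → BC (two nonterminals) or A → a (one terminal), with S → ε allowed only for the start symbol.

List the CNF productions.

S → x; TY → y; X → x; S → S X0; X0 → X X; S → X X1; X1 → X S; X → TY X2; X2 → TY TY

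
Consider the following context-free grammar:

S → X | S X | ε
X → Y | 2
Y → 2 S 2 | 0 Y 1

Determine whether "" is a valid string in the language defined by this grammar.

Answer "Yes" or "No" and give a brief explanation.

Yes - a valid derivation exists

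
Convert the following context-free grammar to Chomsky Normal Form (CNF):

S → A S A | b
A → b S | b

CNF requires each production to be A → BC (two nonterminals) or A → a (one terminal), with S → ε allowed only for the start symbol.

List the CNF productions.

S → b; TB → b; A → b; S → A X0; X0 → S A; A → TB S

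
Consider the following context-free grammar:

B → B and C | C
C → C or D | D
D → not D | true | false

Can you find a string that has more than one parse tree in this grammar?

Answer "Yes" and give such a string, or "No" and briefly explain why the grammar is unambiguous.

No - the grammar is unambiguous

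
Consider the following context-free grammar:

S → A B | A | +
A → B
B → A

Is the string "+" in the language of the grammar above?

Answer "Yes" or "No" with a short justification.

Yes - a valid derivation exists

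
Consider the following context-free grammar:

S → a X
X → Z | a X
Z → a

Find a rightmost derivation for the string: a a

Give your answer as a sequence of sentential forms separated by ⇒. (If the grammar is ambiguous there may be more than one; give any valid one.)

S ⇒ a X ⇒ a Z ⇒ a a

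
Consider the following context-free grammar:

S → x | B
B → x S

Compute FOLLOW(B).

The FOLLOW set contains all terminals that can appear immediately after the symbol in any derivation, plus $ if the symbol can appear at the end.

We compute FOLLOW(B) using the standard algorithm.
FOLLOW(S) starts with {$}.
FIRST(B) = {x}
FIRST(S) = {x}
FOLLOW(B) = {$}
FOLLOW(S) = {$}
Therefore, FOLLOW(B) = {$}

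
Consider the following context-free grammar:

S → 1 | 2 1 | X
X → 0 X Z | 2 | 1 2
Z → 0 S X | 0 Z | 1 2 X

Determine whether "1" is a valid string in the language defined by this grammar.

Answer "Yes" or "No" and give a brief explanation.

Yes - a valid derivation exists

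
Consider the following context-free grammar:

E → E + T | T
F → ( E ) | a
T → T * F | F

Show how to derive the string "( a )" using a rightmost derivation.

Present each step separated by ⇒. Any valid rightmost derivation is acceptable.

E ⇒ T ⇒ F ⇒ ( E ) ⇒ ( T ) ⇒ ( F ) ⇒ ( a )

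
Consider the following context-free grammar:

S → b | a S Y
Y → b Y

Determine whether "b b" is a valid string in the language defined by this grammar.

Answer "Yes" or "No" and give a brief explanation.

No - no valid derivation exists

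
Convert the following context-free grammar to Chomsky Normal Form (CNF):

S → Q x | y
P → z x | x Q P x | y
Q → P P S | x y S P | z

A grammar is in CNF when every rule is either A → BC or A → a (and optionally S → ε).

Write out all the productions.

TX → x; S → y; TZ → z; P → y; TY → y; Q → z; S → Q TX; P → TZ TX; P → TX X0; X0 → Q X1; X1 → P TX; Q → P X2; X2 → P S; Q → TX X3; X3 → TY X4; X4 → S P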